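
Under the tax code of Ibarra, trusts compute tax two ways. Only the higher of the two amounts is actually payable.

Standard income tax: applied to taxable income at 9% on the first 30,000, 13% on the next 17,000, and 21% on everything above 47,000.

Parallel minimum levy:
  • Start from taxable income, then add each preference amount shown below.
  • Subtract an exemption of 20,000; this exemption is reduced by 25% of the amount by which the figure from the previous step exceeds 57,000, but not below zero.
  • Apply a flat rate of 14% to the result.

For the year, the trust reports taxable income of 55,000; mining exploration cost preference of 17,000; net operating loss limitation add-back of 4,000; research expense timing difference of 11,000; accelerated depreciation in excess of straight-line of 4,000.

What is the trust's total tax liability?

Parallel minimum levy:
  Adjusted income: 55,000 + 17,000 + 4,000 + 11,000 + 4,000 = 91,000
  Exemption: 20,000 − 25% × (91,000 − 57,000) = 20,000 − 8,500 = 11,500
  Base: 91,000 − 11,500 = 79,500
  79,500 × 14% = 11,130

Standard income tax:
  30,000 × 9% = 2,700
  17,000 × 13% = 2,210
  8,000 × 21% = 1,680
  → 6,590

11,130 > 6,590, so the parallel minimum levy is the binding amount.

11,130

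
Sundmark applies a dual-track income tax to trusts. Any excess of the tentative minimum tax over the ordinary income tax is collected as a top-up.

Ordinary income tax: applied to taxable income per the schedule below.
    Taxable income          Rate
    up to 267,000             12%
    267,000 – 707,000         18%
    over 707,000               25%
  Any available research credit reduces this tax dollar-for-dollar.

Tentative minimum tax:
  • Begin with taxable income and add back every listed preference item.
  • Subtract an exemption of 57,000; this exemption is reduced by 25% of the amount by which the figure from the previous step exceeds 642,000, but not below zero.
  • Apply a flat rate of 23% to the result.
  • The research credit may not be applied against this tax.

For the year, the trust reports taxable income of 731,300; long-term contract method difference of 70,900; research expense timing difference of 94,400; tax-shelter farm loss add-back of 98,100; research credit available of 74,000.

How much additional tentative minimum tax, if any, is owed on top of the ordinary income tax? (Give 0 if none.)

Ordinary income tax:
  267,000 × 12% = 32,040
  440,000 × 18% = 79,200
  24,300 × 25% = 6,075
  → 117,315
  Less research credit 74,000 → 43,315

Tentative minimum tax:
  Adjusted income: 731,300 + 70,900 + 94,400 + 98,100 = 994,700
  Exemption: 25% × (994,700 − 642,000) = 88,175 ≥ 57,000, so the exemption is fully phased out
  Base: 994,700 − 0 = 994,700
  994,700 × 23% = 228,781

Excess of tentative minimum tax over ordinary income tax: 228,781 − 43,315 = 185,466.

185,466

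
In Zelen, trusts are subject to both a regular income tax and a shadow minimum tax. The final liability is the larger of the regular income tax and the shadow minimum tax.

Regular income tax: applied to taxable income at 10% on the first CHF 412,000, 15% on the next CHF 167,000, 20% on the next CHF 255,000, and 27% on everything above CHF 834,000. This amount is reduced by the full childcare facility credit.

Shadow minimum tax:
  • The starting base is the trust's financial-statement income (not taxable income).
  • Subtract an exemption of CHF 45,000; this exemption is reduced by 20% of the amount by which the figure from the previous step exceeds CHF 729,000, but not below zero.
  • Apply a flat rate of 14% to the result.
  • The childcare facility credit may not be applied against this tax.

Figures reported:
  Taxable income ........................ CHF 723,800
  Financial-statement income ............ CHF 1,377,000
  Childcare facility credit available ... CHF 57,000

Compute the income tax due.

CHF 192,780

Regular income tax:
  CHF 412,000 × 10% = CHF 41,200
  CHF 167,000 × 15% = CHF 25,050
  CHF 144,800 × 20% = CHF 28,960
  → CHF 95,210
  Less childcare facility credit CHF 57,000 → CHF 38,210

Shadow minimum tax:
  Base (financial-statement income): CHF 1,377,000
  Exemption: 20% × (CHF 1,377,000 − CHF 729,000) = CHF 129,600 ≥ CHF 45,000, so the exemption is fully phased out
  Base: CHF 1,377,000 − CHF 0 = CHF 1,377,000
  CHF 1,377,000 × 14% = CHF 192,780

CHF 192,780 > CHF 38,210, so the shadow minimum tax is the binding amount.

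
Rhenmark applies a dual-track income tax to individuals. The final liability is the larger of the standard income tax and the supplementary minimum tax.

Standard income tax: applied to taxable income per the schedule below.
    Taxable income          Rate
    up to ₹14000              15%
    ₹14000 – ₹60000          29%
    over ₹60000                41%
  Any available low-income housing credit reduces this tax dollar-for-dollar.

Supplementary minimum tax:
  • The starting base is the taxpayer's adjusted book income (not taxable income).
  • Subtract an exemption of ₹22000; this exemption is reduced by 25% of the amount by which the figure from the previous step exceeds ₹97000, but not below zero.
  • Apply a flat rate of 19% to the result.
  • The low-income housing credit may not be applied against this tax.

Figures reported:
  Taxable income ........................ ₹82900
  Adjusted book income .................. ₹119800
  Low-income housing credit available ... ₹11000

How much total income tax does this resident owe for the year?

Supplementary minimum tax:
  Base (adjusted book income): ₹119800
  Exemption: ₹22000 − 25% × (₹119800 − ₹97000) = ₹22000 − ₹5700 = ₹16300
  Base: ₹119800 − ₹16300 = ₹103500
  ₹103500 × 19% = ₹19665

Standard income tax:
  ₹14000 × 15% = ₹2100
  ₹46000 × 29% = ₹13340
  ₹22900 × 41% = ₹9389
  → ₹24829
  Less low-income housing credit ₹11000 → ₹13829

₹19665 > ₹13829, so the supplementary minimum tax is the binding amount.

₹19665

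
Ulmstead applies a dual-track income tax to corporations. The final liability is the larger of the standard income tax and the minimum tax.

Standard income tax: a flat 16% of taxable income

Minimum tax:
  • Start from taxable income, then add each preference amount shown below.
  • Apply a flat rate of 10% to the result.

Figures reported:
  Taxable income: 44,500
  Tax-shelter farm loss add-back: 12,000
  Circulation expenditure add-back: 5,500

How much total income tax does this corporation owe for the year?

Minimum tax:
  Adjusted income: 44,500 + 12,000 + 5,500 = 62,000
  62,000 × 10% = 6,200

Standard income tax:
  44,500 × 16% = 7,120

7,120 > 6,200, so the standard income tax governs.

7,120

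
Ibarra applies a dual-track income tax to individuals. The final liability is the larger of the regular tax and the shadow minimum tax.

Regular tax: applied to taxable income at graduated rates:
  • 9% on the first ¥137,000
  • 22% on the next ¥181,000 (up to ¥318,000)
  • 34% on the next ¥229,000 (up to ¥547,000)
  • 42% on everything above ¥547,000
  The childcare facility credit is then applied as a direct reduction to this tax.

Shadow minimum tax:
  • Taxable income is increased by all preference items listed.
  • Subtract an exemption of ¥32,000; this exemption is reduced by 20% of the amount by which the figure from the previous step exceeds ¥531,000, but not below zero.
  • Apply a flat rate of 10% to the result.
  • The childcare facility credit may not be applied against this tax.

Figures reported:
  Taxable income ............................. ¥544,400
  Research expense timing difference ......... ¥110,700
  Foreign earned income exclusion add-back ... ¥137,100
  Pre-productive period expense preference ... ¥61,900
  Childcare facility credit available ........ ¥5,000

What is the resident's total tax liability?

Shadow minimum tax:
  Adjusted income: ¥544,400 + ¥110,700 + ¥137,100 + ¥61,900 = ¥854,100
  Exemption: 20% × (¥854,100 − ¥531,000) = ¥64,620 ≥ ¥32,000, so the exemption is fully phased out
  Base: ¥854,100 − ¥0 = ¥854,100
  ¥854,100 × 10% = ¥85,410

Regular tax:
  ¥137,000 × 9% = ¥12,330
  ¥181,000 × 22% = ¥39,820
  ¥226,400 × 34% = ¥76,976
  → ¥129,126
  Less childcare facility credit ¥5,000 → ¥124,126

¥124,126 > ¥85,410, so the regular tax governs.

¥124,126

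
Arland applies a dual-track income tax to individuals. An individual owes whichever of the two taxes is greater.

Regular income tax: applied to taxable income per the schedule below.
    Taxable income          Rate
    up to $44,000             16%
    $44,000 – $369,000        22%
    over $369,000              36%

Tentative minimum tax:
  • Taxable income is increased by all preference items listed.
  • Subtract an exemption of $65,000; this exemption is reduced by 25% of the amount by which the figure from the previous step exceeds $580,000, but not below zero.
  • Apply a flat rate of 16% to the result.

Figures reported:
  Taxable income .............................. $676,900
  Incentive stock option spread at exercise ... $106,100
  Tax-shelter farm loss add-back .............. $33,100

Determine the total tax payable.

$189,384

Regular income tax:
  $44,000 × 16% = $7,040
  $325,000 × 22% = $71,500
  $307,900 × 36% = $110,844
  → $189,384

Tentative minimum tax:
  Adjusted income: $676,900 + $106,100 + $33,100 = $816,100
  Exemption: $65,000 − 25% × ($816,100 − $580,000) = $65,000 − $59,025 = $5,975
  Base: $816,100 − $5,975 = $810,125
  $810,125 × 16% = $129,620

$189,384 > $129,620, so the regular income tax governs.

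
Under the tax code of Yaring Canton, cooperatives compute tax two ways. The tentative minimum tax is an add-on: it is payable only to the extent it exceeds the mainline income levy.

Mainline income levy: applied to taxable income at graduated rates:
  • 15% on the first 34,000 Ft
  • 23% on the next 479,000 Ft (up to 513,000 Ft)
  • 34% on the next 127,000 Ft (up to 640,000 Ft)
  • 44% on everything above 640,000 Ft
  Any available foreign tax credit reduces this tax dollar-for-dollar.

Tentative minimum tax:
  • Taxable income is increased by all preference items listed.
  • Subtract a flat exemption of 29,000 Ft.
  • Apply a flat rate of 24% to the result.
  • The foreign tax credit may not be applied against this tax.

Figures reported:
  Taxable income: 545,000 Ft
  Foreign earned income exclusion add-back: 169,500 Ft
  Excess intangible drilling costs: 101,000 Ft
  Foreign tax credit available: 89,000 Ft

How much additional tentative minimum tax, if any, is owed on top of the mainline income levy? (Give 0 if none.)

151,610 Ft

Tentative minimum tax:
  Adjusted income: 545,000 Ft + 169,500 Ft + 101,000 Ft = 815,500 Ft
  Less exemption 29,000 Ft → base 786,500 Ft
  786,500 Ft × 24% = 188,760 Ft

Mainline income levy:
  34,000 Ft × 15% = 5,100 Ft
  479,000 Ft × 23% = 110,170 Ft
  32,000 Ft × 34% = 10,880 Ft
  → 126,150 Ft
  Less foreign tax credit 89,000 Ft → 37,150 Ft

Excess of tentative minimum tax over mainline income levy: 188,760 Ft − 37,150 Ft = 151,610 Ft.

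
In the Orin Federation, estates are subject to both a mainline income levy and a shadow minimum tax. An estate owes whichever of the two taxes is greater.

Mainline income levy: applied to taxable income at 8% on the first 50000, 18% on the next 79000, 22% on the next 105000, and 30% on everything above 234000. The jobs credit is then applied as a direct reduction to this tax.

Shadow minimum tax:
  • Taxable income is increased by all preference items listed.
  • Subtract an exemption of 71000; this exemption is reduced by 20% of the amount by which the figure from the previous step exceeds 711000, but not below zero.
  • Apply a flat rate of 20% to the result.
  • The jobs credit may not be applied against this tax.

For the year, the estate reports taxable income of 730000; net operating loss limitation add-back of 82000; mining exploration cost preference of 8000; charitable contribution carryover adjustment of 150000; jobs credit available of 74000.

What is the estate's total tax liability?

190160

Shadow minimum tax:
  Adjusted income: 730000 + 82000 + 8000 + 150000 = 970000
  Exemption: 71000 − 20% × (970000 − 711000) = 71000 − 51800 = 19200
  Base: 970000 − 19200 = 950800
  950800 × 20% = 190160

Mainline income levy:
  50000 × 8% = 4000
  79000 × 18% = 14220
  105000 × 22% = 23100
  496000 × 30% = 148800
  → 190120
  Less jobs credit 74000 → 116120

190160 > 116120, so the shadow minimum tax is the binding amount.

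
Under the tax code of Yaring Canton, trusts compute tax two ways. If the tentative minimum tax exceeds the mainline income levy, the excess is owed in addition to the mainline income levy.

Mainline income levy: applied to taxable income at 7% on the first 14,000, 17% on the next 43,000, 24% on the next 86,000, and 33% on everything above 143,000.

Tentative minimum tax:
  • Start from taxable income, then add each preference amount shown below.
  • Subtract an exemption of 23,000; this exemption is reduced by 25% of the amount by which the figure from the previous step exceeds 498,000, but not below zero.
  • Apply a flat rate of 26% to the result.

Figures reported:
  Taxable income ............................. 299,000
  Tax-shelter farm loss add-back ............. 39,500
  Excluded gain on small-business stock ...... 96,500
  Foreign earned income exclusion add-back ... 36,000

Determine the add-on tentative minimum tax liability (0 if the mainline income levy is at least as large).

36,070

Tentative minimum tax:
  Adjusted income: 299,000 + 39,500 + 96,500 + 36,000 = 471,000
  Exemption: 471,000 ≤ 498,000, so full 23,000 applies
  Base: 471,000 − 23,000 = 448,000
  448,000 × 26% = 116,480

Mainline income levy:
  14,000 × 7% = 980
  43,000 × 17% = 7,310
  86,000 × 24% = 20,640
  156,000 × 33% = 51,480
  → 80,410

Excess of tentative minimum tax over mainline income levy: 116,480 − 80,410 = 36,070.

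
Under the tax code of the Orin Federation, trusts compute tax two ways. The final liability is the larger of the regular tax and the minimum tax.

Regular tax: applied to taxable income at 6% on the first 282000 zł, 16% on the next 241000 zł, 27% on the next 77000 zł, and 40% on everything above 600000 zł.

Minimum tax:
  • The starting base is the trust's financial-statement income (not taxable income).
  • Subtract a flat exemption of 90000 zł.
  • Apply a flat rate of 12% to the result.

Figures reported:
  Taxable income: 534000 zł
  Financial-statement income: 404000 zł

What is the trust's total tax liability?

Regular tax:
  282000 zł × 6% = 16920 zł
  241000 zł × 16% = 38560 zł
  11000 zł × 27% = 2970 zł
  → 58450 zł

Minimum tax:
  Base (financial-statement income): 404000 zł
  Less exemption 90000 zł → base 314000 zł
  314000 zł × 12% = 37680 zł

58450 zł > 37680 zł, so the regular tax governs.

58450 zł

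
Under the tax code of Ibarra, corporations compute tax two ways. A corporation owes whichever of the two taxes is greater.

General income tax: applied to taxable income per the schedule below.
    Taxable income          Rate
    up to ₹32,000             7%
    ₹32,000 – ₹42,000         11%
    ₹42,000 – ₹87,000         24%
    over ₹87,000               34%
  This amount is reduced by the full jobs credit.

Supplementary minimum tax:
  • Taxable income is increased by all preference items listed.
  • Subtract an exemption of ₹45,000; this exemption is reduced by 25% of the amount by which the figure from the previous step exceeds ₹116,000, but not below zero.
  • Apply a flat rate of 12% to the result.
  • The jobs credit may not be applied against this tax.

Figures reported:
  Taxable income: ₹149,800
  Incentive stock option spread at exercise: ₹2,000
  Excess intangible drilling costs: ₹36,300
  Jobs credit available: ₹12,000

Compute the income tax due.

General income tax:
  ₹32,000 × 7% = ₹2,240
  ₹10,000 × 11% = ₹1,100
  ₹45,000 × 24% = ₹10,800
  ₹62,800 × 34% = ₹21,352
  → ₹35,492
  Less jobs credit ₹12,000 → ₹23,492

Supplementary minimum tax:
  Adjusted income: ₹149,800 + ₹2,000 + ₹36,300 = ₹188,100
  Exemption: ₹45,000 − 25% × (₹188,100 − ₹116,000) = ₹45,000 − ₹18,025 = ₹26,975
  Base: ₹188,100 − ₹26,975 = ₹161,125
  ₹161,125 × 12% = ₹19,335

₹23,492 > ₹19,335, so the general income tax governs.

₹23,492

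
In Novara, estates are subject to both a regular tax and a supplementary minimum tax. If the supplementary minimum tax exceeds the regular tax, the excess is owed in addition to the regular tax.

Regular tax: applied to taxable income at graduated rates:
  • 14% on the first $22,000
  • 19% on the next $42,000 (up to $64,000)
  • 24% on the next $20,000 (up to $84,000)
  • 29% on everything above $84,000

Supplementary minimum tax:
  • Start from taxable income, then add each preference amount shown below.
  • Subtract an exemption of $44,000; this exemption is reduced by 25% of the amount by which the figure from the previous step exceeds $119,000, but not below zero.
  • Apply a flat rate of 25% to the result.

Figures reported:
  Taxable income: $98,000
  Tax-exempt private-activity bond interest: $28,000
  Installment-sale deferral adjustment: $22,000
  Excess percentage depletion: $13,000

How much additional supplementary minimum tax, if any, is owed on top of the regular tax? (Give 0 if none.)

$11,955

Regular tax:
  $22,000 × 14% = $3,080
  $42,000 × 19% = $7,980
  $20,000 × 24% = $4,800
  $14,000 × 29% = $4,060
  → $19,920

Supplementary minimum tax:
  Adjusted income: $98,000 + $28,000 + $22,000 + $13,000 = $161,000
  Exemption: $44,000 − 25% × ($161,000 − $119,000) = $44,000 − $10,500 = $33,500
  Base: $161,000 − $33,500 = $127,500
  $127,500 × 25% = $31,875

Excess of supplementary minimum tax over regular tax: $31,875 − $19,920 = $11,955.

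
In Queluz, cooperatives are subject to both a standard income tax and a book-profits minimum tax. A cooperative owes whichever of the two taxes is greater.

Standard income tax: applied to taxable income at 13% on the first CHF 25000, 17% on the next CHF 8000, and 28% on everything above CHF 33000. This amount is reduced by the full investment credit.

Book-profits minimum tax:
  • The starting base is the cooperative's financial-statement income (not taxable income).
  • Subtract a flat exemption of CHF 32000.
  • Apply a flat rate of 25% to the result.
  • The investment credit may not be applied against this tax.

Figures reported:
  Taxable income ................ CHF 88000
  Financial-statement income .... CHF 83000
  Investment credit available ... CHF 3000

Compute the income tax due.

CHF 17010

Standard income tax:
  CHF 25000 × 13% = CHF 3250
  CHF 8000 × 17% = CHF 1360
  CHF 55000 × 28% = CHF 15400
  → CHF 20010
  Less investment credit CHF 3000 → CHF 17010

Book-profits minimum tax:
  Base (financial-statement income): CHF 83000
  Less exemption CHF 32000 → base CHF 51000
  CHF 51000 × 25% = CHF 12750

CHF 17010 > CHF 12750, so the standard income tax governs.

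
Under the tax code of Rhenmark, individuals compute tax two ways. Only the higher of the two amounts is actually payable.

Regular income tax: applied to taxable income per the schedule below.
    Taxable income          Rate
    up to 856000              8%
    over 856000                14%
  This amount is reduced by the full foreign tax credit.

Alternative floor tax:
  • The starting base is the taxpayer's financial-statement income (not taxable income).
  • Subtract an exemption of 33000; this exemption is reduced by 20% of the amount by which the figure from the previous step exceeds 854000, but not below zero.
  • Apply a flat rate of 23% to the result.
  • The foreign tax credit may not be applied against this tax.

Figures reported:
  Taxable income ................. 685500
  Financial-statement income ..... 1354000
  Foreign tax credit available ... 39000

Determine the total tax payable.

Alternative floor tax:
  Base (financial-statement income): 1354000
  Exemption: 20% × (1354000 − 854000) = 100000 ≥ 33000, so the exemption is fully phased out
  Base: 1354000 − 0 = 1354000
  1354000 × 23% = 311420

Regular income tax:
  685500 × 8% = 54840
  Less foreign tax credit 39000 → 15840

311420 > 15840, so the alternative floor tax is the binding amount.

311420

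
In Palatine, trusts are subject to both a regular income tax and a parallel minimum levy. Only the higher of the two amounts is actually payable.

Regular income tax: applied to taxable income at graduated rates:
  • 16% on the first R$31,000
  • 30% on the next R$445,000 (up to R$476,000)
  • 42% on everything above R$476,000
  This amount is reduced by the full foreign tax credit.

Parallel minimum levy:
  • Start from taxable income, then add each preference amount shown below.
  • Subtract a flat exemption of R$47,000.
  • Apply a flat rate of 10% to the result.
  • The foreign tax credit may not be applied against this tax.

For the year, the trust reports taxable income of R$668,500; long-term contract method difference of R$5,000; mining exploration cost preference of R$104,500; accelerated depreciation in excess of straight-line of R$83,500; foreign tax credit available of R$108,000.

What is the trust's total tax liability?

Regular income tax:
  R$31,000 × 16% = R$4,960
  R$445,000 × 30% = R$133,500
  R$192,500 × 42% = R$80,850
  → R$219,310
  Less foreign tax credit R$108,000 → R$111,310

Parallel minimum levy:
  Adjusted income: R$668,500 + R$5,000 + R$104,500 + R$83,500 = R$861,500
  Less exemption R$47,000 → base R$814,500
  R$814,500 × 10% = R$81,450

R$111,310 > R$81,450, so the regular income tax governs.

R$111,310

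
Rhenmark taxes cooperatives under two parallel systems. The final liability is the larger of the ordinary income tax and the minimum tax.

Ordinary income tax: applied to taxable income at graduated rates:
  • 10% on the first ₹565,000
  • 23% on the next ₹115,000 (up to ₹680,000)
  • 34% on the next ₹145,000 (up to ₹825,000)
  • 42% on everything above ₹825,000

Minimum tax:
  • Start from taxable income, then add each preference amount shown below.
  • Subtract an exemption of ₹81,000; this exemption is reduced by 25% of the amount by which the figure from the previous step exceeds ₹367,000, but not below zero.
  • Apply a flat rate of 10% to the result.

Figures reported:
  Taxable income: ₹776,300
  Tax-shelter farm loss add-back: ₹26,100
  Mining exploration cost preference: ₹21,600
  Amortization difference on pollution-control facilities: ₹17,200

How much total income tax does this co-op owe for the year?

₹115,692

Minimum tax:
  Adjusted income: ₹776,300 + ₹26,100 + ₹21,600 + ₹17,200 = ₹841,200
  Exemption: 25% × (₹841,200 − ₹367,000) = ₹118,550 ≥ ₹81,000, so the exemption is fully phased out
  Base: ₹841,200 − ₹0 = ₹841,200
  ₹841,200 × 10% = ₹84,120

Ordinary income tax:
  ₹565,000 × 10% = ₹56,500
  ₹115,000 × 23% = ₹26,450
  ₹96,300 × 34% = ₹32,742
  → ₹115,692

₹115,692 > ₹84,120, so the ordinary income tax governs.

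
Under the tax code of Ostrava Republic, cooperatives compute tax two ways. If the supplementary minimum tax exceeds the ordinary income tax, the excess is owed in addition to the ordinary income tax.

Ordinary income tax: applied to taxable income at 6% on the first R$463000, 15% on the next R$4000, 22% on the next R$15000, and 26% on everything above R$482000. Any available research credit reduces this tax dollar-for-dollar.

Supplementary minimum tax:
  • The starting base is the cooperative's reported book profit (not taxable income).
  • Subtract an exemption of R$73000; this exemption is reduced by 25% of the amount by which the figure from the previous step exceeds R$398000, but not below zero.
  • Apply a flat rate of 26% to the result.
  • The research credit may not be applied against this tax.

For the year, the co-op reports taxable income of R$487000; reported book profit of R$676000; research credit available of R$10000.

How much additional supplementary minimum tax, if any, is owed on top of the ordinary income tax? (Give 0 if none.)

Ordinary income tax:
  R$463000 × 6% = R$27780
  R$4000 × 15% = R$600
  R$15000 × 22% = R$3300
  R$5000 × 26% = R$1300
  → R$32980
  Less research credit R$10000 → R$22980

Supplementary minimum tax:
  Base (reported book profit): R$676000
  Exemption: R$73000 − 25% × (R$676000 − R$398000) = R$73000 − R$69500 = R$3500
  Base: R$676000 − R$3500 = R$672500
  R$672500 × 26% = R$174850

Excess of supplementary minimum tax over ordinary income tax: R$174850 − R$22980 = R$151870.

R$151870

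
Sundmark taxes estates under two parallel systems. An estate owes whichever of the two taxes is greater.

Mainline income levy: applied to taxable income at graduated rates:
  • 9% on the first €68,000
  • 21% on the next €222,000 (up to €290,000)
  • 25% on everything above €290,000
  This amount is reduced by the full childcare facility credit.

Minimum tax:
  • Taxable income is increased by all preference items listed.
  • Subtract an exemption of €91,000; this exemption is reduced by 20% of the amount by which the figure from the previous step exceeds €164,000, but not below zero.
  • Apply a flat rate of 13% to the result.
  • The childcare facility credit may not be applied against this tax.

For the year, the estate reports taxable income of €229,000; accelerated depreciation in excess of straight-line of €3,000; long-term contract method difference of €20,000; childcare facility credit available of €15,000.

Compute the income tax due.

Minimum tax:
  Adjusted income: €229,000 + €3,000 + €20,000 = €252,000
  Exemption: €91,000 − 20% × (€252,000 − €164,000) = €91,000 − €17,600 = €73,400
  Base: €252,000 − €73,400 = €178,600
  €178,600 × 13% = €23,218

Mainline income levy:
  €68,000 × 9% = €6,120
  €161,000 × 21% = €33,810
  → €39,930
  Less childcare facility credit €15,000 → €24,930

€24,930 > €23,218, so the mainline income levy governs.

€24,930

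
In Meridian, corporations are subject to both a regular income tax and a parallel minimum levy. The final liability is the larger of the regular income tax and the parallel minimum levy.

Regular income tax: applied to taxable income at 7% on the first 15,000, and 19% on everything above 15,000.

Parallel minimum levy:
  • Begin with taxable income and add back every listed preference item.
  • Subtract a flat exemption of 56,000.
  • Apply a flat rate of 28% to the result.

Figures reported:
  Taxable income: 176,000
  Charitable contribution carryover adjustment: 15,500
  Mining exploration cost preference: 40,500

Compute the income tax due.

49,280

Regular income tax:
  15,000 × 7% = 1,050
  161,000 × 19% = 30,590
  → 31,640

Parallel minimum levy:
  Adjusted income: 176,000 + 15,500 + 40,500 = 232,000
  Less exemption 56,000 → base 176,000
  176,000 × 28% = 49,280

49,280 > 31,640, so the parallel minimum levy is the binding amount.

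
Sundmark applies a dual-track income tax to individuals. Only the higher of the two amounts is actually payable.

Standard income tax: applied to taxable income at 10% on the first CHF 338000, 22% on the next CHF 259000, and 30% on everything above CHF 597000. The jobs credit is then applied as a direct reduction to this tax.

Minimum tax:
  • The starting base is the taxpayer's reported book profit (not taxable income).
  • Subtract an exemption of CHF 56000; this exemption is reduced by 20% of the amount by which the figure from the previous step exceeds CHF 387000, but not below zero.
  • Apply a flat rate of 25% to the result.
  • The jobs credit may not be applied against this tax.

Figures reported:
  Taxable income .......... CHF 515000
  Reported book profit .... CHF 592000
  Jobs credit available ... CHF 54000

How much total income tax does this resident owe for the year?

CHF 144250

Standard income tax:
  CHF 338000 × 10% = CHF 33800
  CHF 177000 × 22% = CHF 38940
  → CHF 72740
  Less jobs credit CHF 54000 → CHF 18740

Minimum tax:
  Base (reported book profit): CHF 592000
  Exemption: CHF 56000 − 20% × (CHF 592000 − CHF 387000) = CHF 56000 − CHF 41000 = CHF 15000
  Base: CHF 592000 − CHF 15000 = CHF 577000
  CHF 577000 × 25% = CHF 144250

CHF 144250 > CHF 18740, so the minimum tax is the binding amount.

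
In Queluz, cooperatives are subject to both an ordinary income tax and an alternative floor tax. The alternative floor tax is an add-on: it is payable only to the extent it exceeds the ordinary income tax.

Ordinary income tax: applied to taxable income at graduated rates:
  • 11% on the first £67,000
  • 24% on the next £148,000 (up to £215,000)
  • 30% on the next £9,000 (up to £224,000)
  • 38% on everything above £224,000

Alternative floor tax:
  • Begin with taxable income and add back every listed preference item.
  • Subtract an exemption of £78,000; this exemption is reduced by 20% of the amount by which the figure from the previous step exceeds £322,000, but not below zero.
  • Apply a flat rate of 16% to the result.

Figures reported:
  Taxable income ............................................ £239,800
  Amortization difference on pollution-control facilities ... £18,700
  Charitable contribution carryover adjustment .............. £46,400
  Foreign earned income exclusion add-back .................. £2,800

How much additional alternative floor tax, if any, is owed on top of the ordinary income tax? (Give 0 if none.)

Ordinary income tax:
  £67,000 × 11% = £7,370
  £148,000 × 24% = £35,520
  £9,000 × 30% = £2,700
  £15,800 × 38% = £6,004
  → £51,594

Alternative floor tax:
  Adjusted income: £239,800 + £18,700 + £46,400 + £2,800 = £307,700
  Exemption: £307,700 ≤ £322,000, so full £78,000 applies
  Base: £307,700 − £78,000 = £229,700
  £229,700 × 16% = £36,752

£36,752 ≤ £51,594, so no add-on is due.

£0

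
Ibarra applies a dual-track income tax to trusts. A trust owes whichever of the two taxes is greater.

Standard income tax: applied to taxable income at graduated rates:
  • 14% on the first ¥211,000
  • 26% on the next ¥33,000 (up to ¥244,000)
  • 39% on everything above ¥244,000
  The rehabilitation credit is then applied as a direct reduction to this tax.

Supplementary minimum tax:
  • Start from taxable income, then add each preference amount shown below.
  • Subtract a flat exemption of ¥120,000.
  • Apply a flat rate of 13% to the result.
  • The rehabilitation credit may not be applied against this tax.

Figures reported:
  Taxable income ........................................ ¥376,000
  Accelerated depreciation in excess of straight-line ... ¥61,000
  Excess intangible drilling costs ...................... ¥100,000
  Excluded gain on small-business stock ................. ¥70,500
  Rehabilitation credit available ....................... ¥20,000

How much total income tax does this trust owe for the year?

¥69,600

Supplementary minimum tax:
  Adjusted income: ¥376,000 + ¥61,000 + ¥100,000 + ¥70,500 = ¥607,500
  Less exemption ¥120,000 → base ¥487,500
  ¥487,500 × 13% = ¥63,375

Standard income tax:
  ¥211,000 × 14% = ¥29,540
  ¥33,000 × 26% = ¥8,580
  ¥132,000 × 39% = ¥51,480
  → ¥89,600
  Less rehabilitation credit ¥20,000 → ¥69,600

¥69,600 > ¥63,375, so the standard income tax governs.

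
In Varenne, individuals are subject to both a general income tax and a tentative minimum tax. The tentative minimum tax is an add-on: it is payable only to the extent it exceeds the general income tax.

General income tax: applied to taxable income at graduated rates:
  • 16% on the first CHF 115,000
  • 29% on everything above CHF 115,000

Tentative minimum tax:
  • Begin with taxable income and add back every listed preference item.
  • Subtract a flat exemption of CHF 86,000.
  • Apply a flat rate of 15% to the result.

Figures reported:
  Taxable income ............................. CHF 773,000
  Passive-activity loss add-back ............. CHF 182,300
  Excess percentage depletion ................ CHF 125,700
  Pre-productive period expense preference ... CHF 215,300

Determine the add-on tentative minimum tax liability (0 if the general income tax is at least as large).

CHF 0

General income tax:
  CHF 115,000 × 16% = CHF 18,400
  CHF 658,000 × 29% = CHF 190,820
  → CHF 209,220

Tentative minimum tax:
  Adjusted income: CHF 773,000 + CHF 182,300 + CHF 125,700 + CHF 215,300 = CHF 1,296,300
  Less exemption CHF 86,000 → base CHF 1,210,300
  CHF 1,210,300 × 15% = CHF 181,545

CHF 181,545 ≤ CHF 209,220, so no add-on is due.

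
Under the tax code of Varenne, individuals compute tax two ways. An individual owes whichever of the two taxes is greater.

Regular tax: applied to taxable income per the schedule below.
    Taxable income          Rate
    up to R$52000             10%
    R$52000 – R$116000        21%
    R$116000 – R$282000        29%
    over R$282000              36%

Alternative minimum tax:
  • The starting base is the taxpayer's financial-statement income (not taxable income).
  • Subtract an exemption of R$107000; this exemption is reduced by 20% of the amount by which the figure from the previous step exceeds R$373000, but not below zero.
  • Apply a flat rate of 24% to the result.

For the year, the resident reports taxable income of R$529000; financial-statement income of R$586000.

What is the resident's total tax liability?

R$155700

Regular tax:
  R$52000 × 10% = R$5200
  R$64000 × 21% = R$13440
  R$166000 × 29% = R$48140
  R$247000 × 36% = R$88920
  → R$155700

Alternative minimum tax:
  Base (financial-statement income): R$586000
  Exemption: R$107000 − 20% × (R$586000 − R$373000) = R$107000 − R$42600 = R$64400
  Base: R$586000 − R$64400 = R$521600
  R$521600 × 24% = R$125184

R$155700 > R$125184, so the regular tax governs.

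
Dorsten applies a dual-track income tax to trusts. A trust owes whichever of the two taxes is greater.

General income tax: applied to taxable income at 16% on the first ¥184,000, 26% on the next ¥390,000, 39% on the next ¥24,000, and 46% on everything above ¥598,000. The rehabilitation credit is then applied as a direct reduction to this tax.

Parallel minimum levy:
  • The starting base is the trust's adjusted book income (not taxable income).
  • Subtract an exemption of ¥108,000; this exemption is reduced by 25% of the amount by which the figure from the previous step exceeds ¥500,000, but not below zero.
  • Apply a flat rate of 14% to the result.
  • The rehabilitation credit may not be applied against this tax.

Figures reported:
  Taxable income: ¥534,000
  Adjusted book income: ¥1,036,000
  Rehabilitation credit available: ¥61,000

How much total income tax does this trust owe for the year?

Parallel minimum levy:
  Base (adjusted book income): ¥1,036,000
  Exemption: 25% × (¥1,036,000 − ¥500,000) = ¥134,000 ≥ ¥108,000, so the exemption is fully phased out
  Base: ¥1,036,000 − ¥0 = ¥1,036,000
  ¥1,036,000 × 14% = ¥145,040

General income tax:
  ¥184,000 × 16% = ¥29,440
  ¥350,000 × 26% = ¥91,000
  → ¥120,440
  Less rehabilitation credit ¥61,000 → ¥59,440

¥145,040 > ¥59,440, so the parallel minimum levy is the binding amount.

¥145,040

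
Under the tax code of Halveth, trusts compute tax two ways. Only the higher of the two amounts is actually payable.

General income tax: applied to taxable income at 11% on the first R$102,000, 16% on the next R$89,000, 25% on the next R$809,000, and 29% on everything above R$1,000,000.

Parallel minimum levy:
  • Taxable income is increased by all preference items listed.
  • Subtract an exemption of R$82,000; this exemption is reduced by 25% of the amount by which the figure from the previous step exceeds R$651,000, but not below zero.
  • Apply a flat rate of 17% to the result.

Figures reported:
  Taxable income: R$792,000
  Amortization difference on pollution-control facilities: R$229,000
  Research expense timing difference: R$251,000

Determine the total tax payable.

R$216,240

General income tax:
  R$102,000 × 11% = R$11,220
  R$89,000 × 16% = R$14,240
  R$601,000 × 25% = R$150,250
  → R$175,710

Parallel minimum levy:
  Adjusted income: R$792,000 + R$229,000 + R$251,000 = R$1,272,000
  Exemption: 25% × (R$1,272,000 − R$651,000) = R$155,250 ≥ R$82,000, so the exemption is fully phased out
  Base: R$1,272,000 − R$0 = R$1,272,000
  R$1,272,000 × 17% = R$216,240

R$216,240 > R$175,710, so the parallel minimum levy is the binding amount.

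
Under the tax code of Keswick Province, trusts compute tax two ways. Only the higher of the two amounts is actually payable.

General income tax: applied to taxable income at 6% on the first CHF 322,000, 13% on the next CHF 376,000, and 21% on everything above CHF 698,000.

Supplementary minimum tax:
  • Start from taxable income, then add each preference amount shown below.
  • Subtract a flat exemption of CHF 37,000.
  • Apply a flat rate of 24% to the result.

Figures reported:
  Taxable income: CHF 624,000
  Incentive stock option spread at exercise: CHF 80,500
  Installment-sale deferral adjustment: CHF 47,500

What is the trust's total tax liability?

Supplementary minimum tax:
  Adjusted income: CHF 624,000 + CHF 80,500 + CHF 47,500 = CHF 752,000
  Less exemption CHF 37,000 → base CHF 715,000
  CHF 715,000 × 24% = CHF 171,600

General income tax:
  CHF 322,000 × 6% = CHF 19,320
  CHF 302,000 × 13% = CHF 39,260
  → CHF 58,580

CHF 171,600 > CHF 58,580, so the supplementary minimum tax is the binding amount.

CHF 171,600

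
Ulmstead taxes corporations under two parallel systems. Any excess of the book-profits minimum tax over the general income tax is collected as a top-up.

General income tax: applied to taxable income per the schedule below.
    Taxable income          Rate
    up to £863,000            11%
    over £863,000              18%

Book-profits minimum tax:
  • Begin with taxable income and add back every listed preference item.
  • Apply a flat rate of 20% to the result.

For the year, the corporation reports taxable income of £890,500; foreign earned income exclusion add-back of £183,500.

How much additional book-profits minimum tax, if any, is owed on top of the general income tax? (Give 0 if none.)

£114,920

General income tax:
  £863,000 × 11% = £94,930
  £27,500 × 18% = £4,950
  → £99,880

Book-profits minimum tax:
  Adjusted income: £890,500 + £183,500 = £1,074,000
  £1,074,000 × 20% = £214,800

Excess of book-profits minimum tax over general income tax: £214,800 − £99,880 = £114,920.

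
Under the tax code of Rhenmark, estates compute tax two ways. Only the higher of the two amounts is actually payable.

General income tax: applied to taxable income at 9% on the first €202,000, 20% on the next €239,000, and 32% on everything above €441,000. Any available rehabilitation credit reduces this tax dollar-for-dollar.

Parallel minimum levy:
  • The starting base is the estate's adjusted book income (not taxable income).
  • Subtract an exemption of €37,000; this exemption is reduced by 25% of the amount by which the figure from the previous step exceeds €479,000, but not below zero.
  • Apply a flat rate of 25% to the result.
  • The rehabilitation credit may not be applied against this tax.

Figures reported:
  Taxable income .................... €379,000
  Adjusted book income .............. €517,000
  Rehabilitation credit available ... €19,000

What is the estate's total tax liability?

€122,375

Parallel minimum levy:
  Base (adjusted book income): €517,000
  Exemption: €37,000 − 25% × (€517,000 − €479,000) = €37,000 − €9,500 = €27,500
  Base: €517,000 − €27,500 = €489,500
  €489,500 × 25% = €122,375

General income tax:
  €202,000 × 9% = €18,180
  €177,000 × 20% = €35,400
  → €53,580
  Less rehabilitation credit €19,000 → €34,580

€122,375 > €34,580, so the parallel minimum levy is the binding amount.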